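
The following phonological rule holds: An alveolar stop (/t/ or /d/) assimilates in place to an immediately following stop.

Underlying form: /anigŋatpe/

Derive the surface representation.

/t/ before /p/ (labial) → [p]

[anigŋappe]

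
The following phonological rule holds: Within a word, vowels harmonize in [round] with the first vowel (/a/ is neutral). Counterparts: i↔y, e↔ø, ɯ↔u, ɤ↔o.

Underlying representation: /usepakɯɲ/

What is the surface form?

[usøpakuɲ]

/e/ harmonizes with /u/ ([+round]) → [ø]
/ɯ/ harmonizes with /u/ ([+round]) → [u]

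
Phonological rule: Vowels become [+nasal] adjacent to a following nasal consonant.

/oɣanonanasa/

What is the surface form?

/a/ before nasal /n/ → [ã]
/o/ before nasal /n/ → [õ]
/a/ before nasal /n/ → [ã]

[oɣãnõnãnasa]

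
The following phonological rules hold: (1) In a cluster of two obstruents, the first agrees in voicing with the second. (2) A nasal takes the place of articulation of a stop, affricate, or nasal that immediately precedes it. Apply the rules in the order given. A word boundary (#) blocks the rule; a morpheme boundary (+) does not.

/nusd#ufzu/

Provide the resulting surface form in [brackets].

Rule 1: /s/ before /d/ (voiced) → [z]
Rule 1: /f/ before /z/ (voiced) → [v]
After rule 1: nuzd#uvzu
Rule 2: no segment meets the rule's conditions; no change.

[nuzd#uvzu]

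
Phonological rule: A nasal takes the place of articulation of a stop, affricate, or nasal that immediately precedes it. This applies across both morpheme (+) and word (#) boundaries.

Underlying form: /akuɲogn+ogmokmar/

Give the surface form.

[akuɲogŋ+ogŋokŋar]

/n/ after /g/ (velar) → [ŋ]
/m/ after /g/ (velar) → [ŋ]
/m/ after /k/ (velar) → [ŋ]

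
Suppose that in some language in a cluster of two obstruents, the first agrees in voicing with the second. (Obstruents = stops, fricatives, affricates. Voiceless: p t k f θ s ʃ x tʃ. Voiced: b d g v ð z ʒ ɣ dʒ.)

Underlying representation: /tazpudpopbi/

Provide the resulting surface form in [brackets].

/z/ before /p/ (voiceless) → [s]
/d/ before /p/ (voiceless) → [t]
/p/ before /b/ (voiced) → [b]

[tasputpobbi]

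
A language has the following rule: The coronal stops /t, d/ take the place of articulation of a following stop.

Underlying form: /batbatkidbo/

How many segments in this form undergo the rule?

3

/t/ before /b/ (labial) → [p]
/t/ before /k/ (velar) → [k]
/d/ before /b/ (labial) → [b]
3 segments change.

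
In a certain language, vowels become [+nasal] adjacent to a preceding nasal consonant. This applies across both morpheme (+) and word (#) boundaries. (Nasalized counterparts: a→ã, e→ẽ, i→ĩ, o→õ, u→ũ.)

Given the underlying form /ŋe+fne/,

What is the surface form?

[ŋẽ+fnẽ]

/e/ after nasal /ŋ/ → [ẽ]
/e/ after nasal /n/ → [ẽ]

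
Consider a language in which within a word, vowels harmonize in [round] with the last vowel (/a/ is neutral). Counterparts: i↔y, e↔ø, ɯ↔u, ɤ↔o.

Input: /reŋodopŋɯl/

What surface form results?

[reŋɤdɤpŋɯl]

/o/ harmonizes with /ɯ/ ([-round]) → [ɤ]
/o/ harmonizes with /ɯ/ ([-round]) → [ɤ]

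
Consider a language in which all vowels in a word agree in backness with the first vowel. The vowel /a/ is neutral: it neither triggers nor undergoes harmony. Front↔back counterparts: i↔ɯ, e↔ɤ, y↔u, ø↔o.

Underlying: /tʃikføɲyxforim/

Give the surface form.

[tʃikføɲyxførim]

/o/ harmonizes with /i/ ([-back]) → [ø]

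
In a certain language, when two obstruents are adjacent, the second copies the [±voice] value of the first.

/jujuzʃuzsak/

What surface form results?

/ʃ/ after /z/ (voiced) → [ʒ]
/s/ after /z/ (voiced) → [z]

[jujuzʒuzzak]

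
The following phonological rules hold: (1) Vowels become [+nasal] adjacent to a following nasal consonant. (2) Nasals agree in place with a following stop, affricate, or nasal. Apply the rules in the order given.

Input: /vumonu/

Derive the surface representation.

[vũmõnu]

Rule 1: /u/ before nasal /m/ → [ũ]
Rule 1: /o/ before nasal /n/ → [õ]
After rule 1: vũmõnu
Rule 2: no segment meets the rule's conditions; no change.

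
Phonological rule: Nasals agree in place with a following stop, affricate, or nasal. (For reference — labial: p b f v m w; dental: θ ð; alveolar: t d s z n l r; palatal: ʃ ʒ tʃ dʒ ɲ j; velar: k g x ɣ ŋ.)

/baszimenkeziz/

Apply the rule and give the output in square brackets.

[baszimeŋkeziz]

/n/ before /k/ (velar) → [ŋ]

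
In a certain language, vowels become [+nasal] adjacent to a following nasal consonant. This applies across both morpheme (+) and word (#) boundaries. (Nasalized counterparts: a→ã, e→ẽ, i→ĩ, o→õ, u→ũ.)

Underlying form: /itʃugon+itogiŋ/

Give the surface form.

/o/ before nasal /n/ → [õ]
/i/ before nasal /ŋ/ → [ĩ]

[itʃugõn+itogĩŋ]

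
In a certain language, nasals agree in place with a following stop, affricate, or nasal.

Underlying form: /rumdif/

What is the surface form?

[rundif]

/m/ before /d/ (alveolar) → [n]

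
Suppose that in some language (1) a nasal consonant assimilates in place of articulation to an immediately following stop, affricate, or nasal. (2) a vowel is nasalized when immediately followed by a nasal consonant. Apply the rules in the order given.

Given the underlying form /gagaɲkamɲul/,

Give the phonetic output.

Rule 1: /ɲ/ before /k/ (velar) → [ŋ]
Rule 1: /m/ before /ɲ/ (palatal) → [ɲ]
After rule 1: gagaŋkaɲɲul
Rule 2: /a/ before nasal /ŋ/ → [ã]
Rule 2: /a/ before nasal /ɲ/ → [ã]

[gagãŋkãɲɲul]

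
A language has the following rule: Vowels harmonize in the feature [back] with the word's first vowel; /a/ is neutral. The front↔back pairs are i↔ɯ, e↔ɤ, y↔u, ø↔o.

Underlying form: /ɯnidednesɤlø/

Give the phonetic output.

/i/ harmonizes with /ɯ/ ([+back]) → [ɯ]
/e/ harmonizes with /ɯ/ ([+back]) → [ɤ]
/e/ harmonizes with /ɯ/ ([+back]) → [ɤ]
/ø/ harmonizes with /ɯ/ ([+back]) → [o]

[ɯnɯdɤdnɤsɤlo]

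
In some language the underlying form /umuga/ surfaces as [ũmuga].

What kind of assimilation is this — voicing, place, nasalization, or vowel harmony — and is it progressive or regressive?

/u/→[ũ].
Each target copies a feature from the following segment, so the direction is regressive.

nasalization, regressive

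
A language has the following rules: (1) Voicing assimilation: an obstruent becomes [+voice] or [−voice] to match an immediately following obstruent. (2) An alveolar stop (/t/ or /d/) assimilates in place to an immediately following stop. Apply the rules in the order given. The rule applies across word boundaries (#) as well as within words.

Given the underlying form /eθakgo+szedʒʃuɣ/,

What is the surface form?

Rule 1: /k/ before /g/ (voiced) → [g]
Rule 1: /s/ before /z/ (voiced) → [z]
Rule 1: /dʒ/ before /ʃ/ (voiceless) → [tʃ]
After rule 1: eθaggo+zzetʃʃuɣ
Rule 2: no segment meets the rule's conditions; no change.

[eθaggo+zzetʃʃuɣ]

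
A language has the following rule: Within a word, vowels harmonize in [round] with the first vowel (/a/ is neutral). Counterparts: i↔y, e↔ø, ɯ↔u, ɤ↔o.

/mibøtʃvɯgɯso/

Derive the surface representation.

/ø/ harmonizes with /i/ ([-round]) → [e]
/o/ harmonizes with /i/ ([-round]) → [ɤ]

[mibetʃvɯgɯsɤ]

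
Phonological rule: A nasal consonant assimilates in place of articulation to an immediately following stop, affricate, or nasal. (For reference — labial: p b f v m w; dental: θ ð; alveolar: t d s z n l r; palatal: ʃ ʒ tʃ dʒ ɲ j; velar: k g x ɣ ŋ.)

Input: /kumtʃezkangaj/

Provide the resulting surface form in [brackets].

[kuɲtʃezkaŋgaj]

/m/ before /tʃ/ (palatal) → [ɲ]
/n/ before /g/ (velar) → [ŋ]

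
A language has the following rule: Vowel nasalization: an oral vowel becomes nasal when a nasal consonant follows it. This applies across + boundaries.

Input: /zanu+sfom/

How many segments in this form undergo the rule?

2

/a/ before nasal /n/ → [ã]
/o/ before nasal /m/ → [õ]
2 segments change.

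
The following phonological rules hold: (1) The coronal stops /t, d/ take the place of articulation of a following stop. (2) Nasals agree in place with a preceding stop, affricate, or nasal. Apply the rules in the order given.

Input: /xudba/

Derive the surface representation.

Rule 1: /d/ before /b/ (labial) → [b]
After rule 1: xubba
Rule 2: no segment meets the rule's conditions; no change.

[xubba]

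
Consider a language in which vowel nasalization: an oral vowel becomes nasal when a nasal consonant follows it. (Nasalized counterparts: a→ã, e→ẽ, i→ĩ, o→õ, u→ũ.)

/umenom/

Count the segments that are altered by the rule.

3

/u/ before nasal /m/ → [ũ]
/e/ before nasal /n/ → [ẽ]
/o/ before nasal /m/ → [õ]
3 segments change.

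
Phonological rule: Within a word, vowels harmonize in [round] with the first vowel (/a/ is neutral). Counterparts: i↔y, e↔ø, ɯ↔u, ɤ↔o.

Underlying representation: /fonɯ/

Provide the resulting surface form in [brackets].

[fonu]

/ɯ/ harmonizes with /o/ ([+round]) → [u]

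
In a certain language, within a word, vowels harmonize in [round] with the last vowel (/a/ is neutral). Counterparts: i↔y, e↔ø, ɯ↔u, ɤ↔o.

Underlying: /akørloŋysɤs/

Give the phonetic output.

/ø/ harmonizes with /ɤ/ ([-round]) → [e]
/o/ harmonizes with /ɤ/ ([-round]) → [ɤ]
/y/ harmonizes with /ɤ/ ([-round]) → [i]

[akerlɤŋisɤs]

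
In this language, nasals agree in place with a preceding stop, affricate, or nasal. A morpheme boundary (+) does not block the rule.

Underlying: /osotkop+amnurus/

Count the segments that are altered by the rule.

/n/ after /m/ (labial) → [m]
1 segment changes.

1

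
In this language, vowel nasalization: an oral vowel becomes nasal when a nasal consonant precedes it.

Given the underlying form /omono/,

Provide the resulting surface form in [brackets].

/o/ after nasal /m/ → [õ]
/o/ after nasal /n/ → [õ]

[omõnõ]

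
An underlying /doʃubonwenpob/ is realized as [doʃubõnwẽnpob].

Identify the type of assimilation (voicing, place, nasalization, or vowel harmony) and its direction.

nasalization, regressive

/o/→[õ] /e/→[ẽ].
Each target copies a feature from the following segment, so the direction is regressive.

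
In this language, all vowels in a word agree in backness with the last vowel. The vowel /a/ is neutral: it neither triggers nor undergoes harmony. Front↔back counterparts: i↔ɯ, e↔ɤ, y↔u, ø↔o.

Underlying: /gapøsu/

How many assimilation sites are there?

/ø/ harmonizes with /u/ ([+back]) → [o]
1 segment changes.

1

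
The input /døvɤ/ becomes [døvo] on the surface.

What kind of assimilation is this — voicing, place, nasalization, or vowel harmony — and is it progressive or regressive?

/ɤ/→[o].
Vowels agree with the first vowel, so the harmony is progressive.

vowel harmony, progressive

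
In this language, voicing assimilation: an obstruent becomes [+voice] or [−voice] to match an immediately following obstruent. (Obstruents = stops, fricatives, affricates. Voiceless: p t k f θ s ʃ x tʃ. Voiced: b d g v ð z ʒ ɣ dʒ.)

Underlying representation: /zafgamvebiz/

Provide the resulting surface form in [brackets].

/f/ before /g/ (voiced) → [v]

[zavgamvebiz]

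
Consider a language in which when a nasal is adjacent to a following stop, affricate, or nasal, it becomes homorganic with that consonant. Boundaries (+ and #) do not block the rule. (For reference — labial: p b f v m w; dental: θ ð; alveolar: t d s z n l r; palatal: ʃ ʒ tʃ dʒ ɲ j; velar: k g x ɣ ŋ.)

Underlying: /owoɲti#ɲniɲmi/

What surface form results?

/ɲ/ before /t/ (alveolar) → [n]
/ɲ/ before /n/ (alveolar) → [n]
/ɲ/ before /m/ (labial) → [m]

[owonti#nnimmi]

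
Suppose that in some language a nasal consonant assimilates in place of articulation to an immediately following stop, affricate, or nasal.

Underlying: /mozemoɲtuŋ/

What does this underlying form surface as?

/ɲ/ before /t/ (alveolar) → [n]

[mozemontuŋ]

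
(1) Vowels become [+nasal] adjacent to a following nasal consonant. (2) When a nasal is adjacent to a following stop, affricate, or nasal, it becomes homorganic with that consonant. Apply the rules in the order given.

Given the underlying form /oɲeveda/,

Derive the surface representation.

Rule 1: /o/ before nasal /ɲ/ → [õ]
After rule 1: õɲeveda
Rule 2: no segment meets the rule's conditions; no change.

[õɲeveda]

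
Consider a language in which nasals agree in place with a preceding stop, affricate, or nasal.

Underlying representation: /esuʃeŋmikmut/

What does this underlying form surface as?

/m/ after /ŋ/ (velar) → [ŋ]
/m/ after /k/ (velar) → [ŋ]

[esuʃeŋŋikŋut]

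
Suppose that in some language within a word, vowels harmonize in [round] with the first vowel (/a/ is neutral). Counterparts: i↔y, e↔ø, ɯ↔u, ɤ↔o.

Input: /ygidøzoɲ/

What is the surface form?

/i/ harmonizes with /y/ ([+round]) → [y]

[ygydøzoɲ]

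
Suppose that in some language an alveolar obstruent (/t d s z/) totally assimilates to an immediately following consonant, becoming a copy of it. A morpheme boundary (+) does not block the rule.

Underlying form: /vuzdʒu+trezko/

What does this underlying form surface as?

/z/ before /dʒ/ → [dʒ] (total assimilation)
/t/ before /r/ → [r] (total assimilation)
/z/ before /k/ → [k] (total assimilation)

[vudʒdʒu+rrekko]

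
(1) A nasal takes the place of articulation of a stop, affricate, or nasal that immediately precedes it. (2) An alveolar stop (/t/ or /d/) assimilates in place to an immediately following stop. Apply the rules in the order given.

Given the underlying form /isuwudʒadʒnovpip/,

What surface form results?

[isuwudʒadʒɲovpip]

Rule 1: /n/ after /dʒ/ (palatal) → [ɲ]
After rule 1: isuwudʒadʒɲovpip
Rule 2: no segment meets the rule's conditions; no change.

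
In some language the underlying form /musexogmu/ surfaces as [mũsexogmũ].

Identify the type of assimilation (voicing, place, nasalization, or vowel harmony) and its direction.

nasalization, progressive

/u/→[ũ] /u/→[ũ].
Each target copies a feature from the preceding segment, so the direction is progressive.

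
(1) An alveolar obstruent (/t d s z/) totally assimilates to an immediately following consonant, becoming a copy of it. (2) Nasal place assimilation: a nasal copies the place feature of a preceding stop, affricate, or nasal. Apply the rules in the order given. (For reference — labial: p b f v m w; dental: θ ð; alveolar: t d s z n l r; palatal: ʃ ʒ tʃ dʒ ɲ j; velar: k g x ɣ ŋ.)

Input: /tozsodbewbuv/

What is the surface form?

Rule 1: /z/ before /s/ → [s] (total assimilation)
Rule 1: /d/ before /b/ → [b] (total assimilation)
After rule 1: tossobbewbuv
Rule 2: no segment meets the rule's conditions; no change.

[tossobbewbuv]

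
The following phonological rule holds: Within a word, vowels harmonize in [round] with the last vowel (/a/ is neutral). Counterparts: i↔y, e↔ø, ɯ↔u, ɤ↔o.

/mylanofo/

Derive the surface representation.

no segment meets the rule's conditions; no change.

[mylanofo]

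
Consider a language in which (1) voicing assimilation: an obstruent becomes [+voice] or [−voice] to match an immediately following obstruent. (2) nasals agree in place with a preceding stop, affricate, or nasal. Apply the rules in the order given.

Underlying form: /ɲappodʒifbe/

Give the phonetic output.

Rule 1: /f/ before /b/ (voiced) → [v]
After rule 1: ɲappodʒivbe
Rule 2: no segment meets the rule's conditions; no change.

[ɲappodʒivbe]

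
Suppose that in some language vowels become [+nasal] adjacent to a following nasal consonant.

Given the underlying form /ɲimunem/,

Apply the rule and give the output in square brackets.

[ɲĩmũnẽm]

/i/ before nasal /m/ → [ĩ]
/u/ before nasal /n/ → [ũ]
/e/ before nasal /m/ → [ẽ]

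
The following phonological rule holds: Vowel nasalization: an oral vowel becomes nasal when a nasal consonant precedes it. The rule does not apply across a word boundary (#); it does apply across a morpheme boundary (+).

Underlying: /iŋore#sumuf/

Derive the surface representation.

/o/ after nasal /ŋ/ → [õ]
/u/ after nasal /m/ → [ũ]

[iŋõre#sumũf]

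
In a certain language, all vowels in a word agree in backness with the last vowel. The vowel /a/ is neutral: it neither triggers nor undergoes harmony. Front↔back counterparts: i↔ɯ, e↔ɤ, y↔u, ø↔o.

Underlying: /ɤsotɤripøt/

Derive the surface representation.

/ɤ/ harmonizes with /ø/ ([-back]) → [e]
/o/ harmonizes with /ø/ ([-back]) → [ø]
/ɤ/ harmonizes with /ø/ ([-back]) → [e]

[esøteripøt]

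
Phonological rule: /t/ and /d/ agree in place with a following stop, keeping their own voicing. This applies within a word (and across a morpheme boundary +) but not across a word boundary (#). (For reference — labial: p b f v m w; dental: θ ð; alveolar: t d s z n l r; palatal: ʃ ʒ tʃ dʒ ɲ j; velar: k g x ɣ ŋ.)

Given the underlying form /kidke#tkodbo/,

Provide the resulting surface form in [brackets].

/d/ before /k/ (velar) → [g]
/t/ before /k/ (velar) → [k]
/d/ before /b/ (labial) → [b]

[kigke#kkobbo]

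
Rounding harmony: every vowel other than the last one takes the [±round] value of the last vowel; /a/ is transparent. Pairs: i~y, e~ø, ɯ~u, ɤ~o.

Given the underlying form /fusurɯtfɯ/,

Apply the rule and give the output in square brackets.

[fɯsɯrɯtfɯ]

/u/ harmonizes with /ɯ/ ([-round]) → [ɯ]
/u/ harmonizes with /ɯ/ ([-round]) → [ɯ]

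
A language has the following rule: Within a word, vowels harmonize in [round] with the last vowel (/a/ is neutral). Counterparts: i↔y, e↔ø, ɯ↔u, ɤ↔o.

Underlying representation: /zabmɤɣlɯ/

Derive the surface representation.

no segment meets the rule's conditions; no change.

[zabmɤɣlɯ]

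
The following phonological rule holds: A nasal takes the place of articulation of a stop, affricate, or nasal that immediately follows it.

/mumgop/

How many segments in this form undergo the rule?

1

/m/ before /g/ (velar) → [ŋ]
1 segment changes.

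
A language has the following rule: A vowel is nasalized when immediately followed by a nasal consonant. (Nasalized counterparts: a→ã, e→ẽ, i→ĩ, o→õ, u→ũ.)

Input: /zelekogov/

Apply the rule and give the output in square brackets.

no segment meets the rule's conditions; no change.

[zelekogov]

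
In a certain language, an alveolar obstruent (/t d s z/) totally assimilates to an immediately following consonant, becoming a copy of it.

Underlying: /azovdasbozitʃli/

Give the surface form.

[azovdabbozitʃli]

/s/ before /b/ → [b] (total assimilation)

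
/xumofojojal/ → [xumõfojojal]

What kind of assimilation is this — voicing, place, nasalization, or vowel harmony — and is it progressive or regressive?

/o/→[õ].
Each target copies a feature from the preceding segment, so the direction is progressive.

nasalization, progressive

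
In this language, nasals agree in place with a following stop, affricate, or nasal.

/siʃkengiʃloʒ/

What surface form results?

[siʃkeŋgiʃloʒ]

/n/ before /g/ (velar) → [ŋ]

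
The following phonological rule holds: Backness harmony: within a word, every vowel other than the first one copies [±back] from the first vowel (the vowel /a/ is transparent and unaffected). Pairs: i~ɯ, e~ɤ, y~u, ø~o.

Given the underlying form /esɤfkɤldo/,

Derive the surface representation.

[esefkeldø]

/ɤ/ harmonizes with /e/ ([-back]) → [e]
/ɤ/ harmonizes with /e/ ([-back]) → [e]
/o/ harmonizes with /e/ ([-back]) → [ø]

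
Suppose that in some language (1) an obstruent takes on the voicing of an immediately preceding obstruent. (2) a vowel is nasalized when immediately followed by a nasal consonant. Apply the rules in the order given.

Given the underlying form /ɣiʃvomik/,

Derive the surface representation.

[ɣiʃfõmik]

Rule 1: /v/ after /ʃ/ (voiceless) → [f]
After rule 1: ɣiʃfomik
Rule 2: /o/ before nasal /m/ → [õ]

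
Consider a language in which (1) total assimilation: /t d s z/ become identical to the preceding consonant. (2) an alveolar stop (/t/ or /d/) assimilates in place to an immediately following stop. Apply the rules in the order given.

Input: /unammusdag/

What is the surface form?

[unammussag]

Rule 1: /d/ after /s/ → [s] (total assimilation)
After rule 1: unammussag
Rule 2: no segment meets the rule's conditions; no change.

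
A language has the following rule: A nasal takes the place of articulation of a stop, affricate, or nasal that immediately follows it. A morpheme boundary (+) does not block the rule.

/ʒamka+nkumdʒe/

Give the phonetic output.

/m/ before /k/ (velar) → [ŋ]
/n/ before /k/ (velar) → [ŋ]
/m/ before /dʒ/ (palatal) → [ɲ]

[ʒaŋka+ŋkuɲdʒe]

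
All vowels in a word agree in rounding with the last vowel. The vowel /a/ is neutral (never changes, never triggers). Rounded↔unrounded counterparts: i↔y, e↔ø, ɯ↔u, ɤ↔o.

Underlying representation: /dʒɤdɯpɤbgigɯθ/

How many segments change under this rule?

No segment meets the rule's conditions.

0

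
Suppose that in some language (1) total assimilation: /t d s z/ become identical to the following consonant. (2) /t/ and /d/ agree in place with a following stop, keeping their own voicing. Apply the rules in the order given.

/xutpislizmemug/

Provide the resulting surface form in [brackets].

Rule 1: /t/ before /p/ → [p] (total assimilation)
Rule 1: /s/ before /l/ → [l] (total assimilation)
Rule 1: /z/ before /m/ → [m] (total assimilation)
After rule 1: xuppillimmemug
Rule 2: no segment meets the rule's conditions; no change.

[xuppillimmemug]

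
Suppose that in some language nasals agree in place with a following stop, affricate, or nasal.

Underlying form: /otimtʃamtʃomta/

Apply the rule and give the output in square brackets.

[otiɲtʃaɲtʃonta]

/m/ before /tʃ/ (palatal) → [ɲ]
/m/ before /tʃ/ (palatal) → [ɲ]
/m/ before /t/ (alveolar) → [n]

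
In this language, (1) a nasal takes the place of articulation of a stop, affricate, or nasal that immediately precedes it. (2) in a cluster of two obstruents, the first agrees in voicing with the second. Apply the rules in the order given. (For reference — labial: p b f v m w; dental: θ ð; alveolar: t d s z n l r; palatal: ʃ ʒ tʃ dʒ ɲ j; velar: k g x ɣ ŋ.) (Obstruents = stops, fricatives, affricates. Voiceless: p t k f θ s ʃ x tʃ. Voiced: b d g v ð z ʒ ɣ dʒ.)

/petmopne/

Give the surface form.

Rule 1: /m/ after /t/ (alveolar) → [n]
Rule 1: /n/ after /p/ (labial) → [m]
After rule 1: petnopme
Rule 2: no segment meets the rule's conditions; no change.

[petnopme]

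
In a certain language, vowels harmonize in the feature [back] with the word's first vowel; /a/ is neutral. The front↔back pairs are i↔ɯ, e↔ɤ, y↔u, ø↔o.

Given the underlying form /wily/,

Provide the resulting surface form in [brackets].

[wily]

no segment meets the rule's conditions; no change.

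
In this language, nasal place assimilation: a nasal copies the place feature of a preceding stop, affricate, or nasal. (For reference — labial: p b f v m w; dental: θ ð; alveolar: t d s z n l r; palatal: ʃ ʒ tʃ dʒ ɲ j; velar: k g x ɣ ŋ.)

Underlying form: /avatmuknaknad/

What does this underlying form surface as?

[avatnukŋakŋad]

/m/ after /t/ (alveolar) → [n]
/n/ after /k/ (velar) → [ŋ]
/n/ after /k/ (velar) → [ŋ]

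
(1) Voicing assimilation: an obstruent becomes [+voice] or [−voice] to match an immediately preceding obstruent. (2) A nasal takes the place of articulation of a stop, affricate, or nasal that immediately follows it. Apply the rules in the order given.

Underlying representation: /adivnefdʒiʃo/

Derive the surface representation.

[adivneftʃiʃo]

Rule 1: /dʒ/ after /f/ (voiceless) → [tʃ]
After rule 1: adivneftʃiʃo
Rule 2: no segment meets the rule's conditions; no change.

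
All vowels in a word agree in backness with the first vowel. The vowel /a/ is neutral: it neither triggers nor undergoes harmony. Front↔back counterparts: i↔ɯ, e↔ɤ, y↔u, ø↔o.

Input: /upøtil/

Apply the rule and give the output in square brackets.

/ø/ harmonizes with /u/ ([+back]) → [o]
/i/ harmonizes with /u/ ([+back]) → [ɯ]

[upotɯl]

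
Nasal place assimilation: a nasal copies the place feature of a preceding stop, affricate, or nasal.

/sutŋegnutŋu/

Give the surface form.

[sutnegŋutnu]

/ŋ/ after /t/ (alveolar) → [n]
/n/ after /g/ (velar) → [ŋ]
/ŋ/ after /t/ (alveolar) → [n]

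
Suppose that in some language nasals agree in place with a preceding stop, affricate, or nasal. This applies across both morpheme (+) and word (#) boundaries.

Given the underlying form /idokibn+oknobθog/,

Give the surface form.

[idokibm+okŋobθog]

/n/ after /b/ (labial) → [m]
/n/ after /k/ (velar) → [ŋ]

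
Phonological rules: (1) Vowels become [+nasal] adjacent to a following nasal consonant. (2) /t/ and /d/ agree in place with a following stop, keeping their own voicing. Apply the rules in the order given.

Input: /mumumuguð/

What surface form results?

Rule 1: /u/ before nasal /m/ → [ũ]
Rule 1: /u/ before nasal /m/ → [ũ]
After rule 1: mũmũmuguð
Rule 2: no segment meets the rule's conditions; no change.

[mũmũmuguð]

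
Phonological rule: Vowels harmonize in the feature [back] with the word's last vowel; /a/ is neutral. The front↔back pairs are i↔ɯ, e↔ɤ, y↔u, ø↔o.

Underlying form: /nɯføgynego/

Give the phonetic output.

/ø/ harmonizes with /o/ ([+back]) → [o]
/y/ harmonizes with /o/ ([+back]) → [u]
/e/ harmonizes with /o/ ([+back]) → [ɤ]

[nɯfogunɤgo]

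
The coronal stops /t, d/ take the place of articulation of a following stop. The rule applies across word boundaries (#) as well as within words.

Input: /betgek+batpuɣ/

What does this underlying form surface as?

[bekgek+bappuɣ]

/t/ before /g/ (velar) → [k]
/t/ before /p/ (labial) → [p]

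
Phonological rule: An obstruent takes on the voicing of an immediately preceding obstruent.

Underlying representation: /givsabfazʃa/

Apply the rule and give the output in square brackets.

[givzabvazʒa]

/s/ after /v/ (voiced) → [z]
/f/ after /b/ (voiced) → [v]
/ʃ/ after /z/ (voiced) → [ʒ]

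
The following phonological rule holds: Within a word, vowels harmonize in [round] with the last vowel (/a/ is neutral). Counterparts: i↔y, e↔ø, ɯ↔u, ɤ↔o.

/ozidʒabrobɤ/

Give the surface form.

[ɤzidʒabrɤbɤ]

/o/ harmonizes with /ɤ/ ([-round]) → [ɤ]
/o/ harmonizes with /ɤ/ ([-round]) → [ɤ]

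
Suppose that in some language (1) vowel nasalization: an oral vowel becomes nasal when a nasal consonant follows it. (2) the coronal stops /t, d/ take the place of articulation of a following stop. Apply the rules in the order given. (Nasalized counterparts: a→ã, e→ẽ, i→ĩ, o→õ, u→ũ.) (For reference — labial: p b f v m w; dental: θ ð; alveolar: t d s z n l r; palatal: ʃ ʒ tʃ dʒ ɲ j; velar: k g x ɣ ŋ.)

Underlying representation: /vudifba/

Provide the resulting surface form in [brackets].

[vudifba]

Rule 1: no segment meets the rule's conditions; no change.
After rule 1: vudifba
Rule 2: no segment meets the rule's conditions; no change.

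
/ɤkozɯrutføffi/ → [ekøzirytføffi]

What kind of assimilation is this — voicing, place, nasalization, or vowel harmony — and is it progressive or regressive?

/ɤ/→[e] /o/→[ø] /ɯ/→[i] /u/→[y].
Vowels agree with the last vowel, so the harmony is regressive.

vowel harmony, regressive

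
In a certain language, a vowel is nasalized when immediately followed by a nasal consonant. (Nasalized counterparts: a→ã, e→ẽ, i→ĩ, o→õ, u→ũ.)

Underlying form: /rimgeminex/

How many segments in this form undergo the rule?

/i/ before nasal /m/ → [ĩ]
/e/ before nasal /m/ → [ẽ]
/i/ before nasal /n/ → [ĩ]
3 segments change.

3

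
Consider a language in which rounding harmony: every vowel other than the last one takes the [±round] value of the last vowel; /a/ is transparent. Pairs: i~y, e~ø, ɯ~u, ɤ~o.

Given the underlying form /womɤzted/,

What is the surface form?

/o/ harmonizes with /e/ ([-round]) → [ɤ]

[wɤmɤzted]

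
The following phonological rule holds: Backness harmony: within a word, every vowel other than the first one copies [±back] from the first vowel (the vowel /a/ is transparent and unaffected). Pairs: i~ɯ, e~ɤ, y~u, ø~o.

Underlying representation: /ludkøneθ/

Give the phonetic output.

/ø/ harmonizes with /u/ ([+back]) → [o]
/e/ harmonizes with /u/ ([+back]) → [ɤ]

[ludkonɤθ]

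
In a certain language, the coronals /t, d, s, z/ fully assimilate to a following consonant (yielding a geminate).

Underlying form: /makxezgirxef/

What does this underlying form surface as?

/z/ before /g/ → [g] (total assimilation)

[makxeggirxef]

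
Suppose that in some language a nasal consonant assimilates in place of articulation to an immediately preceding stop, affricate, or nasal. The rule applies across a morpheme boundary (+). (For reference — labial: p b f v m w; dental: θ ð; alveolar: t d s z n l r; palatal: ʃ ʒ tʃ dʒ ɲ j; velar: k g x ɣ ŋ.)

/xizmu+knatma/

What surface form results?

[xizmu+kŋatna]

/n/ after /k/ (velar) → [ŋ]
/m/ after /t/ (alveolar) → [n]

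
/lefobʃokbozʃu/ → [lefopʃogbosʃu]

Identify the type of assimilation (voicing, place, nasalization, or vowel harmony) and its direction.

/b/→[p] /k/→[g] /z/→[s].
Each target copies a feature from the following segment, so the direction is regressive.

voicing assimilation, regressive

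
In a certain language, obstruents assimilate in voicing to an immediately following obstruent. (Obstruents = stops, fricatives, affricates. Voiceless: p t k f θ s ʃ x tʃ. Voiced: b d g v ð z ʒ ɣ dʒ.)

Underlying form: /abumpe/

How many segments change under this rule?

No segment meets the rule's conditions.

0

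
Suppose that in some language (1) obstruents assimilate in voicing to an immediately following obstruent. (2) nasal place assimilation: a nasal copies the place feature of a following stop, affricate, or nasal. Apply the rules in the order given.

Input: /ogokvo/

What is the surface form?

[ogogvo]

Rule 1: /k/ before /v/ (voiced) → [g]
After rule 1: ogogvo
Rule 2: no segment meets the rule's conditions; no change.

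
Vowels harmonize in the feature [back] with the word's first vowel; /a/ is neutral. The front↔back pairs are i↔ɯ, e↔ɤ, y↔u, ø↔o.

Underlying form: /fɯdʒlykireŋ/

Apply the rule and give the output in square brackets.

/y/ harmonizes with /ɯ/ ([+back]) → [u]
/i/ harmonizes with /ɯ/ ([+back]) → [ɯ]
/e/ harmonizes with /ɯ/ ([+back]) → [ɤ]

[fɯdʒlukɯrɤŋ]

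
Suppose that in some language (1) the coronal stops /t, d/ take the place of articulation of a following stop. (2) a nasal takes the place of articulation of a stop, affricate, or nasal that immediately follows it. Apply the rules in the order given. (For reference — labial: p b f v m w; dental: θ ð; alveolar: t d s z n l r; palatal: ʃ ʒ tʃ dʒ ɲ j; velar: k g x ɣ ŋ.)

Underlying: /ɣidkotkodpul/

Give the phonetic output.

Rule 1: /d/ before /k/ (velar) → [g]
Rule 1: /t/ before /k/ (velar) → [k]
Rule 1: /d/ before /p/ (labial) → [b]
After rule 1: ɣigkokkobpul
Rule 2: no segment meets the rule's conditions; no change.

[ɣigkokkobpul]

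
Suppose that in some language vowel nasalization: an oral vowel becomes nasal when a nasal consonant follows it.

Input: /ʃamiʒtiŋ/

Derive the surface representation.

/a/ before nasal /m/ → [ã]
/i/ before nasal /ŋ/ → [ĩ]

[ʃãmiʒtĩŋ]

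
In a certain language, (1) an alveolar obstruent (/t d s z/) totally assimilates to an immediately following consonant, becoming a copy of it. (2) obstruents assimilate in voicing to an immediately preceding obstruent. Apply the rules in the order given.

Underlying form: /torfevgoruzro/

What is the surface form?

[torfevgorurro]

Rule 1: /z/ before /r/ → [r] (total assimilation)
After rule 1: torfevgorurro
Rule 2: no segment meets the rule's conditions; no change.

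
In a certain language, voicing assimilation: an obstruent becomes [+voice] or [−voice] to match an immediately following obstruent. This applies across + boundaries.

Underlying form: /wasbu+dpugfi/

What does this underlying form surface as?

[wazbu+tpukfi]

/s/ before /b/ (voiced) → [z]
/d/ before /p/ (voiceless) → [t]
/g/ before /f/ (voiceless) → [k]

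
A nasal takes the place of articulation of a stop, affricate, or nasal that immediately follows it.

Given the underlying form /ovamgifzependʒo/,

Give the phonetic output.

/m/ before /g/ (velar) → [ŋ]
/n/ before /dʒ/ (palatal) → [ɲ]

[ovaŋgifzepeɲdʒo]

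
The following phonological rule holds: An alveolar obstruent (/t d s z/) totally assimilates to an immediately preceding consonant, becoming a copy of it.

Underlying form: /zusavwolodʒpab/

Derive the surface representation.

[zusavwolodʒpab]

no segment meets the rule's conditions; no change.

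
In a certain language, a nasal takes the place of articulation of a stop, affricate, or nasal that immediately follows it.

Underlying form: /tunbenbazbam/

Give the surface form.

/n/ before /b/ (labial) → [m]
/n/ before /b/ (labial) → [m]

[tumbembazbam]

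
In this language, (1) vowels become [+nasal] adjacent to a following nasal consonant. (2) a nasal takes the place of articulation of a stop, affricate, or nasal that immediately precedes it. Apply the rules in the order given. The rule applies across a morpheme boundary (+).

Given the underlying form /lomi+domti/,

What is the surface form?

Rule 1: /o/ before nasal /m/ → [õ]
Rule 1: /o/ before nasal /m/ → [õ]
After rule 1: lõmi+dõmti
Rule 2: no segment meets the rule's conditions; no change.

[lõmi+dõmti]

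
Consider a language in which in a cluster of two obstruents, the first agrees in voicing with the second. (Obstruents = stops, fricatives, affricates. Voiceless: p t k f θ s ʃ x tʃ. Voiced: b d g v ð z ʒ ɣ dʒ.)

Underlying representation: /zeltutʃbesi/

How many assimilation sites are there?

1

/tʃ/ before /b/ (voiced) → [dʒ]
1 segment changes.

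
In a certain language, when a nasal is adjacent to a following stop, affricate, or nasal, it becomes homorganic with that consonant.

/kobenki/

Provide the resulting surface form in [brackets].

/n/ before /k/ (velar) → [ŋ]

[kobeŋki]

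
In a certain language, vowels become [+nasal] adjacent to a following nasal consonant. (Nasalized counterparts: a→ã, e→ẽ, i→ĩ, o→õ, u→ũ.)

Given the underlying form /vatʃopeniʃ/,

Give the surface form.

[vatʃopẽniʃ]

/e/ before nasal /n/ → [ẽ]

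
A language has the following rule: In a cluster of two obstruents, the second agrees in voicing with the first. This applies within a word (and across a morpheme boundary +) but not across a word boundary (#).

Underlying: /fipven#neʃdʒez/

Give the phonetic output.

/v/ after /p/ (voiceless) → [f]
/dʒ/ after /ʃ/ (voiceless) → [tʃ]

[fipfen#neʃtʃez]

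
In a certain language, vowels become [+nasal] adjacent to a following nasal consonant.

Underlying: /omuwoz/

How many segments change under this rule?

/o/ before nasal /m/ → [õ]
1 segment changes.

1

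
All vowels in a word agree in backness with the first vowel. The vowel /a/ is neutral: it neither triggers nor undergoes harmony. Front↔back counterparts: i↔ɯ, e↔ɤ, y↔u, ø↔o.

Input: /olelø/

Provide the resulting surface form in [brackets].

/e/ harmonizes with /o/ ([+back]) → [ɤ]
/ø/ harmonizes with /o/ ([+back]) → [o]

[olɤlo]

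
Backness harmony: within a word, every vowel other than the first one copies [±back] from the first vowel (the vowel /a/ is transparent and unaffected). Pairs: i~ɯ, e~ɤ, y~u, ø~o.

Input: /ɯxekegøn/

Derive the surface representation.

[ɯxɤkɤgon]

/e/ harmonizes with /ɯ/ ([+back]) → [ɤ]
/e/ harmonizes with /ɯ/ ([+back]) → [ɤ]
/ø/ harmonizes with /ɯ/ ([+back]) → [o]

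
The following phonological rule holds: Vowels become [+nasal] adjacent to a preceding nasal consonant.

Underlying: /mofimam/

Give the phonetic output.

/o/ after nasal /m/ → [õ]
/a/ after nasal /m/ → [ã]

[mõfimãm]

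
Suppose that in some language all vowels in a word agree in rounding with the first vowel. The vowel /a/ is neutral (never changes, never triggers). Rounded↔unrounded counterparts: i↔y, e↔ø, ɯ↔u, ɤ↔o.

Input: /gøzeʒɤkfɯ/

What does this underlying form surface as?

/e/ harmonizes with /ø/ ([+round]) → [ø]
/ɤ/ harmonizes with /ø/ ([+round]) → [o]
/ɯ/ harmonizes with /ø/ ([+round]) → [u]

[gøzøʒokfu]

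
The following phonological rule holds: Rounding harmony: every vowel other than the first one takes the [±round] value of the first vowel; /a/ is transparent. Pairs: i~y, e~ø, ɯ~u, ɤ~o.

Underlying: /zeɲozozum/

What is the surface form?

/o/ harmonizes with /e/ ([-round]) → [ɤ]
/o/ harmonizes with /e/ ([-round]) → [ɤ]
/u/ harmonizes with /e/ ([-round]) → [ɯ]

[zeɲɤzɤzɯm]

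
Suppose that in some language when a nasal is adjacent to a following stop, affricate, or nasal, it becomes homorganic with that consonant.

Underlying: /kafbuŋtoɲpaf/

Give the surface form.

/ŋ/ before /t/ (alveolar) → [n]
/ɲ/ before /p/ (labial) → [m]

[kafbuntompaf]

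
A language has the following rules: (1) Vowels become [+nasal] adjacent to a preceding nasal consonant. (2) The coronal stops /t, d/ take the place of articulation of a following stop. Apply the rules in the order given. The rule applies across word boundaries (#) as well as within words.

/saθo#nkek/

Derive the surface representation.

Rule 1: no segment meets the rule's conditions; no change.
After rule 1: saθo#nkek
Rule 2: no segment meets the rule's conditions; no change.

[saθo#nkek]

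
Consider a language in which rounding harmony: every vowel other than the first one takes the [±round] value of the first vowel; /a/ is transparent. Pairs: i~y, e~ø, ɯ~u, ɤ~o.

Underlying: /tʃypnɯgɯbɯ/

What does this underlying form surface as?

/ɯ/ harmonizes with /y/ ([+round]) → [u]
/ɯ/ harmonizes with /y/ ([+round]) → [u]
/ɯ/ harmonizes with /y/ ([+round]) → [u]

[tʃypnugubu]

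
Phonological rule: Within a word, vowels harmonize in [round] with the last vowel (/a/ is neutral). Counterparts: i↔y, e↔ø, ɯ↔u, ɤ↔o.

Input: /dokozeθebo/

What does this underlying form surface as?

/e/ harmonizes with /o/ ([+round]) → [ø]
/e/ harmonizes with /o/ ([+round]) → [ø]

[dokozøθøbo]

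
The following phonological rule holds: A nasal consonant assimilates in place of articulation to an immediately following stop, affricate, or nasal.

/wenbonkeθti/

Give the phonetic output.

/n/ before /b/ (labial) → [m]
/n/ before /k/ (velar) → [ŋ]

[wemboŋkeθti]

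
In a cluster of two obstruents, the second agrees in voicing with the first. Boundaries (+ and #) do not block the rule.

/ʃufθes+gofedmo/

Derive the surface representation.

[ʃufθes+kofedmo]

/g/ after /s/ (voiceless) → [k]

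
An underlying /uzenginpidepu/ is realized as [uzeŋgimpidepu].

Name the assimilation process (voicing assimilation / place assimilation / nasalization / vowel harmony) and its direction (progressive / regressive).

/n/→[ŋ] /n/→[m].
Each target copies a feature from the following segment, so the direction is regressive.

place assimilation, regressive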